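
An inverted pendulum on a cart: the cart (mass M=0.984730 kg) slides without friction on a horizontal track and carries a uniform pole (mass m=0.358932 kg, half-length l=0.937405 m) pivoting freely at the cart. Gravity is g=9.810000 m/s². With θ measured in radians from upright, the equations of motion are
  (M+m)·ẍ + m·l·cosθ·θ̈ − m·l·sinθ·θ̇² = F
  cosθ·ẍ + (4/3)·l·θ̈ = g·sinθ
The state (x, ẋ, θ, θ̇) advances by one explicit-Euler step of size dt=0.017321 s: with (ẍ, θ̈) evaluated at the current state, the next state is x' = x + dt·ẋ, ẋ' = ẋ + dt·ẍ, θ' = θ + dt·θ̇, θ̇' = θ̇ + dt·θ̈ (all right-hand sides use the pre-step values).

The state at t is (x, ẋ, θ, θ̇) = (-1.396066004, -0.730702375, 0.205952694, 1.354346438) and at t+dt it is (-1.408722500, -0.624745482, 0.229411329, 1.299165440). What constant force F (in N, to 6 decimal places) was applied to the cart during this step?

F = 7.044056 N

ẍ = (ẋ'−ẋ)/dt = (-0.624745482−-0.730702375)/0.017321 = 6.117250
θ̈ = (θ̇'−θ̇)/dt = (1.299165440−1.354346438)/0.017321 = -3.185786
sinθ=0.204500, cosθ=0.978867
F = (M+m)·ẍ + m·l·cosθ·θ̈ − m·l·sinθ·θ̇² = 8.219517 + -1.049251 − 0.126209 = 7.044056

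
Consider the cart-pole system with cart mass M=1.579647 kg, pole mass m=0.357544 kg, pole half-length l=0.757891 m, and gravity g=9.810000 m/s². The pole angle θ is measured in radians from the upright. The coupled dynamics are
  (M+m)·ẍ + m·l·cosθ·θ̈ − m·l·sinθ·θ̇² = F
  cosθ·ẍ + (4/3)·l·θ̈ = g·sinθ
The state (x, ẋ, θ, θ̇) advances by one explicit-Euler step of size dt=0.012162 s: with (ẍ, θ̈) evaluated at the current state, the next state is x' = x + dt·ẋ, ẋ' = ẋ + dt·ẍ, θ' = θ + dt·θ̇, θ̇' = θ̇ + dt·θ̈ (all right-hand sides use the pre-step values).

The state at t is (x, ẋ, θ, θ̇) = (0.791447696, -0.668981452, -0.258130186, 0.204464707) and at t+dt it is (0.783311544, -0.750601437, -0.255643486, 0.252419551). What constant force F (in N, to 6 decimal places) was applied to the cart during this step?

F = -11.964651 N

ẍ = (ẋ'−ẋ)/dt = (-0.750601437−-0.668981452)/0.012162 = -6.711066
θ̈ = (θ̇'−θ̇)/dt = (0.252419551−0.204464707)/0.012162 = 3.943006
sinθ=-0.255273, cosθ=0.966869
F = (M+m)·ẍ + m·l·cosθ·θ̈ − m·l·sinθ·θ̇² = -13.000617 + 1.033074 − -0.002892 = -11.964651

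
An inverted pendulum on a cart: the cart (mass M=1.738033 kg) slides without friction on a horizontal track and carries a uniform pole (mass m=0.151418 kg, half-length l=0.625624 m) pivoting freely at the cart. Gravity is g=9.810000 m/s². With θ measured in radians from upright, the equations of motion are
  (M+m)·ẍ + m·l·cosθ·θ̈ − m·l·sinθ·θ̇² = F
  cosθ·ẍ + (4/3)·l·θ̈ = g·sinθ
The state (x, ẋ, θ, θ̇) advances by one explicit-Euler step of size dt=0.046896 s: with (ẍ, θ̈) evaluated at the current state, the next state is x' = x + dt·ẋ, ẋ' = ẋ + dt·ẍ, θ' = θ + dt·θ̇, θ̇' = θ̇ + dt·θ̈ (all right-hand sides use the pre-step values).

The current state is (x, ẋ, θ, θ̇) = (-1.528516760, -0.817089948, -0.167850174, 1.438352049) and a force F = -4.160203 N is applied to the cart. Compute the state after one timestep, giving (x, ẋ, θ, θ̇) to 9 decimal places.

sinθ=-0.167063124, cosθ=0.985946202
temp = (F + m·l·θ̇²·sinθ)/(M+m) = (-4.160203 + -0.032741751)/1.889451 = -2.219133892
θ̈ = (g·sinθ − cosθ·temp)/(l·(4/3 − m·cos²θ/(M+m))) = 0.699055013
ẍ = temp − m·l·θ̈·cosθ/(M+m) = -2.253689604
Euler: x'=-1.528516760+0.046896·-0.817089948=-1.566835010, ẋ'=-0.817089948+0.046896·-2.253689604=-0.922778976
       θ'=-0.167850174+0.046896·1.438352049=-0.100397216, θ̇'=1.438352049+0.046896·0.699055013=1.471134933

(-1.566835010, -0.922778976, -0.100397216, 1.471134933)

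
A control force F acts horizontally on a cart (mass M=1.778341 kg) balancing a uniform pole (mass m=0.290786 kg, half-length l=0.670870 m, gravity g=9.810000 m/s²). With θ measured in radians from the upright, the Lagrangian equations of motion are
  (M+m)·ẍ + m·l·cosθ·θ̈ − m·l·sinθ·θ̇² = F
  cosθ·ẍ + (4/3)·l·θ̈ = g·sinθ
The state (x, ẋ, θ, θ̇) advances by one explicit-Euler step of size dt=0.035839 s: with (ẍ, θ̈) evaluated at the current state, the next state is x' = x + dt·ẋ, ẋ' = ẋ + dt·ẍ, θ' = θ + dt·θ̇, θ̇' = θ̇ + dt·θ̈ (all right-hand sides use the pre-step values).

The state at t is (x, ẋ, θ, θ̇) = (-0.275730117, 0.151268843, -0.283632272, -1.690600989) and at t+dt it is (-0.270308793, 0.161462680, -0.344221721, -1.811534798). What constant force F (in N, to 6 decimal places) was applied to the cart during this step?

ẍ = (ẋ'−ẋ)/dt = (0.161462680−0.151268843)/0.035839 = 0.284434
θ̈ = (θ̇'−θ̇)/dt = (-1.811534798−-1.690600989)/0.035839 = -3.374363
sinθ=-0.279845, cosθ=0.960045
F = (M+m)·ẍ + m·l·cosθ·θ̈ − m·l·sinθ·θ̇² = 0.588530 + -0.631969 − -0.156031 = 0.112593

F = 0.112593 N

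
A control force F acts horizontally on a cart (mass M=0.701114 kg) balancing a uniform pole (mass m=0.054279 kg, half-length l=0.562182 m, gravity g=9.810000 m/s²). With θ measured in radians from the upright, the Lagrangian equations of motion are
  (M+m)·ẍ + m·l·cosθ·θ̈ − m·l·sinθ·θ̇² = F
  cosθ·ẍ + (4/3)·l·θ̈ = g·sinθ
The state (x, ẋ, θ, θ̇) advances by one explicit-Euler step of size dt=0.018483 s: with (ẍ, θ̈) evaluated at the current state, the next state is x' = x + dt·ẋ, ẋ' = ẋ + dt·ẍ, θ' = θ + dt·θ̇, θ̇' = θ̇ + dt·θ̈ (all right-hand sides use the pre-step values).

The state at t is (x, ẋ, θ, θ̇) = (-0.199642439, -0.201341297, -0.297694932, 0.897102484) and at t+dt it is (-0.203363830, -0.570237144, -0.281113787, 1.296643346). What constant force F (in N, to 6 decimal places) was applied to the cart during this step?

ẍ = (ẋ'−ẋ)/dt = (-0.570237144−-0.201341297)/0.018483 = -19.958656
θ̈ = (θ̇'−θ̇)/dt = (1.296643346−0.897102484)/0.018483 = 21.616667
sinθ=-0.293317, cosθ=0.956015
F = (M+m)·ẍ + m·l·cosθ·θ̈ − m·l·sinθ·θ̇² = -15.076629 + 0.630612 − -0.007203 = -14.438814

F = -14.438814 N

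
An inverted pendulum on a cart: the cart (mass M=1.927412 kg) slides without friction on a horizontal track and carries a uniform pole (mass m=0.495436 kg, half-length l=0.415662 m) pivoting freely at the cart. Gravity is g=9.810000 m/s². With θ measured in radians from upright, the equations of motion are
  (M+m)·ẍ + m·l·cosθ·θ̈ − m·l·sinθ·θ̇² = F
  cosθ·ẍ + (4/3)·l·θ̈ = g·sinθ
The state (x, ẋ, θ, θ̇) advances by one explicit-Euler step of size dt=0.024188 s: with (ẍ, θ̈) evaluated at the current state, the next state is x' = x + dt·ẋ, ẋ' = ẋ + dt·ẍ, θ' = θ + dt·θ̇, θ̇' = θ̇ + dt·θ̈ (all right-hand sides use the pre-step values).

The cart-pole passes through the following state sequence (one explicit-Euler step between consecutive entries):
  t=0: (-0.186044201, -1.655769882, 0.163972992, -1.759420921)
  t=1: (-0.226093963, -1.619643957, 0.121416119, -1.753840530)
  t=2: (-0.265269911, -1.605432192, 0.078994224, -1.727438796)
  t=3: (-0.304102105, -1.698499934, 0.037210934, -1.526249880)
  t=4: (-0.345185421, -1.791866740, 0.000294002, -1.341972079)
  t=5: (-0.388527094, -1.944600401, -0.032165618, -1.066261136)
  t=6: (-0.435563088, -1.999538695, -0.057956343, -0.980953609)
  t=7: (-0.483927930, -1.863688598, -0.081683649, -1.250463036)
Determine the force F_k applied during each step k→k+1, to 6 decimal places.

F_0 = 3.561450 N
F_1 = 1.569960 N
F_2 = -7.663284 N
F_3 = -7.802318 N
F_4 = -12.951664 N
F_5 = -4.769571 N
F_6 = 11.328503 N

step 0→1:
  ẍ = (ẋ'−ẋ)/dt = (-1.619643957−-1.655769882)/0.024188 = 1.493547
  θ̈ = (θ̇'−θ̇)/dt = (-1.753840530−-1.759420921)/0.024188 = 0.230709
  sinθ=0.163239, cosθ=0.986587
  F = (M+m)·ẍ + m·l·cosθ·θ̈ − m·l·sinθ·θ̇² = 3.618638 + 0.046874 − 0.104062 = 3.561450
step 1→2:
  ẍ = (ẋ'−ẋ)/dt = (-1.605432192−-1.619643957)/0.024188 = 0.587554
  θ̈ = (θ̇'−θ̇)/dt = (-1.727438796−-1.753840530)/0.024188 = 1.091522
  sinθ=0.121118, cosθ=0.992638
  F = (M+m)·ẍ + m·l·cosθ·θ̈ − m·l·sinθ·θ̇² = 1.423555 + 0.223127 − 0.076721 = 1.569960
step 2→3:
  ẍ = (ẋ'−ẋ)/dt = (-1.698499934−-1.605432192)/0.024188 = -3.847682
  θ̈ = (θ̇'−θ̇)/dt = (-1.526249880−-1.727438796)/0.024188 = 8.317716
  sinθ=0.078912, cosθ=0.996882
  F = (M+m)·ẍ + m·l·cosθ·θ̈ − m·l·sinθ·θ̇² = -9.322350 + 1.707558 − 0.048493 = -7.663284
step 3→4:
  ẍ = (ẋ'−ẋ)/dt = (-1.791866740−-1.698499934)/0.024188 = -3.860047
  θ̈ = (θ̇'−θ̇)/dt = (-1.341972079−-1.526249880)/0.024188 = 7.618563
  sinθ=0.037202, cosθ=0.999308
  F = (M+m)·ẍ + m·l·cosθ·θ̈ − m·l·sinθ·θ̇² = -9.352306 + 1.567834 − 0.017846 = -7.802318
step 4→5:
  ẍ = (ẋ'−ẋ)/dt = (-1.944600401−-1.791866740)/0.024188 = -6.314439
  θ̈ = (θ̇'−θ̇)/dt = (-1.066261136−-1.341972079)/0.024188 = 11.398666
  sinθ=0.000294, cosθ=1.000000
  F = (M+m)·ẍ + m·l·cosθ·θ̈ − m·l·sinθ·θ̇² = -15.298927 + 2.347372 − 0.000109 = -12.951664
step 5→6:
  ẍ = (ẋ'−ẋ)/dt = (-1.999538695−-1.944600401)/0.024188 = -2.271304
  θ̈ = (θ̇'−θ̇)/dt = (-0.980953609−-1.066261136)/0.024188 = 3.526853
  sinθ=-0.032160, cosθ=0.999483
  F = (M+m)·ẍ + m·l·cosθ·θ̈ − m·l·sinθ·θ̇² = -5.503024 + 0.725923 − -0.007530 = -4.769571
step 6→7:
  ẍ = (ẋ'−ẋ)/dt = (-1.863688598−-1.999538695)/0.024188 = 5.616425
  θ̈ = (θ̇'−θ̇)/dt = (-1.250463036−-0.980953609)/0.024188 = -11.142278
  sinθ=-0.057924, cosθ=0.998321
  F = (M+m)·ẍ + m·l·cosθ·θ̈ − m·l·sinθ·θ̇² = 13.607745 + -2.290720 − -0.011478 = 11.328503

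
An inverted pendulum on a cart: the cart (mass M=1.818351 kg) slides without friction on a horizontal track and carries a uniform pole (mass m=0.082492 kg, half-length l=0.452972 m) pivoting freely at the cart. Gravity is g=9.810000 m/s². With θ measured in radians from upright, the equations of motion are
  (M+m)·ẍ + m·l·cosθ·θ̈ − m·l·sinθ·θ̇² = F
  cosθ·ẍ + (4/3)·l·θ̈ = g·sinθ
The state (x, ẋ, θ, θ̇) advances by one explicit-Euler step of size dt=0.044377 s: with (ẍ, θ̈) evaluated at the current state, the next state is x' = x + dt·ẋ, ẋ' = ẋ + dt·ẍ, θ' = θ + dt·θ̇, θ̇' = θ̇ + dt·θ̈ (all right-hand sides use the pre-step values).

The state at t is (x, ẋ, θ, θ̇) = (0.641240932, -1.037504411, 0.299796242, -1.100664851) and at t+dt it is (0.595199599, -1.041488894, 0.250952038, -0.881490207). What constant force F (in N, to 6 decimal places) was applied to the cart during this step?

ẍ = (ẋ'−ẋ)/dt = (-1.041488894−-1.037504411)/0.044377 = -0.089787
θ̈ = (θ̇'−θ̇)/dt = (-0.881490207−-1.100664851)/0.044377 = 4.938924
sinθ=0.295326, cosθ=0.955397
F = (M+m)·ẍ + m·l·cosθ·θ̈ − m·l·sinθ·θ̇² = -0.170671 + 0.176319 − 0.013369 = -0.007721

F = -0.007721 N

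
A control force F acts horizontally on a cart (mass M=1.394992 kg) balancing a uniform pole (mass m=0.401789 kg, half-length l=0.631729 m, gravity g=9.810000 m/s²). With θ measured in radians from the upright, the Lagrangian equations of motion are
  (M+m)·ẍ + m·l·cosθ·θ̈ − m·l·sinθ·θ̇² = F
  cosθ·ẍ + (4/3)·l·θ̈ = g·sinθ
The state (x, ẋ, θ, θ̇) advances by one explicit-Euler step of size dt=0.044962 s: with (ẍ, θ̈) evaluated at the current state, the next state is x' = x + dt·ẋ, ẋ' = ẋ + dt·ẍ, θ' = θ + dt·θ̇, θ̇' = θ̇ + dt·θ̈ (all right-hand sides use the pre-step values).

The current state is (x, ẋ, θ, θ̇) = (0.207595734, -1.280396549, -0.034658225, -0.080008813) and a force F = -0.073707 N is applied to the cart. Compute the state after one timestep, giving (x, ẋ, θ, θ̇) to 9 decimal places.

(0.150026544, -1.279536566, -0.038255581, -0.099174500)

sinθ=-0.034651287, cosθ=0.999399464
temp = (F + m·l·θ̇²·sinθ)/(M+m) = (-0.073707 + -0.000056302)/1.796781 = -0.041053029
θ̈ = (g·sinθ − cosθ·temp)/(l·(4/3 − m·cos²θ/(M+m))) = -0.426264101
ẍ = temp − m·l·θ̈·cosθ/(M+m) = 0.019126888
Euler: x'=0.207595734+0.044962·-1.280396549=0.150026544, ẋ'=-1.280396549+0.044962·0.019126888=-1.279536566
       θ'=-0.034658225+0.044962·-0.080008813=-0.038255581, θ̇'=-0.080008813+0.044962·-0.426264101=-0.099174500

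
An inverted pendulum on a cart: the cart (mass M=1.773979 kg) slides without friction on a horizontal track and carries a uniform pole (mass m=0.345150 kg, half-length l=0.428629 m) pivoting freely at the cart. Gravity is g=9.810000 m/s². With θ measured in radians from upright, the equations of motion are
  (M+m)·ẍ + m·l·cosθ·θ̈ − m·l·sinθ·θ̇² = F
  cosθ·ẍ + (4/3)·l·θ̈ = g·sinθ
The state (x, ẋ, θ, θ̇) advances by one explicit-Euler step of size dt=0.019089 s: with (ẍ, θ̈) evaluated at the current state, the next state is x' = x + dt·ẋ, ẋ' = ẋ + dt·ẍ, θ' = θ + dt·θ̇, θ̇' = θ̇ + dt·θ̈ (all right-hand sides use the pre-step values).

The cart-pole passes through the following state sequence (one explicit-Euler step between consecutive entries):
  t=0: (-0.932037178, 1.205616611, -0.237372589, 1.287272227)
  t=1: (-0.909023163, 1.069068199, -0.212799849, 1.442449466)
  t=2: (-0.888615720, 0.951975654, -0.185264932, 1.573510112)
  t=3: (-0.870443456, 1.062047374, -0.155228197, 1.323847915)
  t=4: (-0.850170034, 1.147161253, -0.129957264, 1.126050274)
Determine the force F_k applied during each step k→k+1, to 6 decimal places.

step 0→1:
  ẍ = (ẋ'−ẋ)/dt = (1.069068199−1.205616611)/0.019089 = -7.153251
  θ̈ = (θ̇'−θ̇)/dt = (1.442449466−1.287272227)/0.019089 = 8.129144
  sinθ=-0.235150, cosθ=0.971959
  F = (M+m)·ẍ + m·l·cosθ·θ̈ − m·l·sinθ·θ̇² = -15.158662 + 1.168913 − -0.057647 = -13.932102
step 1→2:
  ẍ = (ẋ'−ẋ)/dt = (0.951975654−1.069068199)/0.019089 = -6.134032
  θ̈ = (θ̇'−θ̇)/dt = (1.573510112−1.442449466)/0.019089 = 6.865768
  sinθ=-0.211197, cosθ=0.977443
  F = (M+m)·ẍ + m·l·cosθ·θ̈ − m·l·sinθ·θ̇² = -12.998806 + 0.992819 − -0.065010 = -11.940977
step 2→3:
  ẍ = (ẋ'−ẋ)/dt = (1.062047374−0.951975654)/0.019089 = 5.766238
  θ̈ = (θ̇'−θ̇)/dt = (1.323847915−1.573510112)/0.019089 = -13.078852
  sinθ=-0.184207, cosθ=0.982887
  F = (M+m)·ẍ + m·l·cosθ·θ̈ − m·l·sinθ·θ̇² = 12.219403 + -1.901791 − -0.067474 = 10.385085
step 3→4:
  ẍ = (ẋ'−ẋ)/dt = (1.147161253−1.062047374)/0.019089 = 4.458792
  θ̈ = (θ̇'−θ̇)/dt = (1.126050274−1.323847915)/0.019089 = -10.361865
  sinθ=-0.154606, cosθ=0.987976
  F = (M+m)·ẍ + m·l·cosθ·θ̈ − m·l·sinθ·θ̇² = 9.448755 + -1.514516 − -0.040086 = 7.974325

F_0 = -13.932102 N
F_1 = -11.940977 N
F_2 = 10.385085 N
F_3 = 7.974325 N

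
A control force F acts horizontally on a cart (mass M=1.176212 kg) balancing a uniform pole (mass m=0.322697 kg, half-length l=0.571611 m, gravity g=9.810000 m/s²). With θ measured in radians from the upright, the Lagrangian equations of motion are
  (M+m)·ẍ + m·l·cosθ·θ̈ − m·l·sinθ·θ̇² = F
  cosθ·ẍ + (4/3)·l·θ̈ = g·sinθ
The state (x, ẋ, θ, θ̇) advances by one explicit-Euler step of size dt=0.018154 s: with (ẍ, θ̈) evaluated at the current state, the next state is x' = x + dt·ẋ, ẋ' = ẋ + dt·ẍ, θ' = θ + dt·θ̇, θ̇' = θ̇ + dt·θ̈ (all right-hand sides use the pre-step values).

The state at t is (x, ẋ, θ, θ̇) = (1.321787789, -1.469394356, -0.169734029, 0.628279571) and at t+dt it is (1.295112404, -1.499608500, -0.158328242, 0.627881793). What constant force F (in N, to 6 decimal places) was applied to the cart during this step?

ẍ = (ẋ'−ẋ)/dt = (-1.499608500−-1.469394356)/0.018154 = -1.664324
θ̈ = (θ̇'−θ̇)/dt = (0.627881793−0.628279571)/0.018154 = -0.021911
sinθ=-0.168920, cosθ=0.985630
F = (M+m)·ẍ + m·l·cosθ·θ̈ − m·l·sinθ·θ̇² = -2.494671 + -0.003984 − -0.012299 = -2.486355

F = -2.486355 N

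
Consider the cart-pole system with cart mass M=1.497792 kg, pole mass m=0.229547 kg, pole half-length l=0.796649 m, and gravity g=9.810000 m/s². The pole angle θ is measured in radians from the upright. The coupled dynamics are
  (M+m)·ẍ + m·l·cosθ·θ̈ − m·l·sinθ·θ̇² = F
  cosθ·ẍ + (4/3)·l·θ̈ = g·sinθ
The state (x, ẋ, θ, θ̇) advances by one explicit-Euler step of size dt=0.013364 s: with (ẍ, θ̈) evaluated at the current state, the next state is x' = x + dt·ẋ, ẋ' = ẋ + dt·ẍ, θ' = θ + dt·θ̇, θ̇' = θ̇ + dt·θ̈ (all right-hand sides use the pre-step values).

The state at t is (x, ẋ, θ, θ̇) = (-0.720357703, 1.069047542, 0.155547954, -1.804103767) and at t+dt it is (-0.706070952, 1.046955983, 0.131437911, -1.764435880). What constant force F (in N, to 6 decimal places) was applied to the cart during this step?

F = -2.411364 N

ẍ = (ẋ'−ẋ)/dt = (1.046955983−1.069047542)/0.013364 = -1.653065
θ̈ = (θ̇'−θ̇)/dt = (-1.764435880−-1.804103767)/0.013364 = 2.968264
sinθ=0.154921, cosθ=0.987927
F = (M+m)·ẍ + m·l·cosθ·θ̈ − m·l·sinθ·θ̇² = -2.855403 + 0.536248 − 0.092209 = -2.411364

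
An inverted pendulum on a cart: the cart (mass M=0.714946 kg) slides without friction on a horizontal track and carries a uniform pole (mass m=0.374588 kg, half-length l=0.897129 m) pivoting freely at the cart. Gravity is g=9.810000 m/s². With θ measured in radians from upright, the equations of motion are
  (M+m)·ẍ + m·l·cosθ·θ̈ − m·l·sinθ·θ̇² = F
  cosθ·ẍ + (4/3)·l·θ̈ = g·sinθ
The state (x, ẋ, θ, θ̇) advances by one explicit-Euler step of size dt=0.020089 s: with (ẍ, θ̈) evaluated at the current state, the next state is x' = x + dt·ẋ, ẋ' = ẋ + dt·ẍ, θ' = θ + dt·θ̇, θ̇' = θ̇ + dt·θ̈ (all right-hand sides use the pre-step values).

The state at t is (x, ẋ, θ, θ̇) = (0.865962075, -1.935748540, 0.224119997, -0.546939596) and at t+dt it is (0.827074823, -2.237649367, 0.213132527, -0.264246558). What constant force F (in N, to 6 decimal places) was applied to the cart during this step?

F = -11.785352 N

ẍ = (ẋ'−ẋ)/dt = (-2.237649367−-1.935748540)/0.020089 = -15.028166
θ̈ = (θ̇'−θ̇)/dt = (-0.264246558−-0.546939596)/0.020089 = 14.072031
sinθ=0.222248, cosθ=0.974990
F = (M+m)·ẍ + m·l·cosθ·θ̈ − m·l·sinθ·θ̇² = -16.373698 + 4.610688 − 0.022342 = -11.785352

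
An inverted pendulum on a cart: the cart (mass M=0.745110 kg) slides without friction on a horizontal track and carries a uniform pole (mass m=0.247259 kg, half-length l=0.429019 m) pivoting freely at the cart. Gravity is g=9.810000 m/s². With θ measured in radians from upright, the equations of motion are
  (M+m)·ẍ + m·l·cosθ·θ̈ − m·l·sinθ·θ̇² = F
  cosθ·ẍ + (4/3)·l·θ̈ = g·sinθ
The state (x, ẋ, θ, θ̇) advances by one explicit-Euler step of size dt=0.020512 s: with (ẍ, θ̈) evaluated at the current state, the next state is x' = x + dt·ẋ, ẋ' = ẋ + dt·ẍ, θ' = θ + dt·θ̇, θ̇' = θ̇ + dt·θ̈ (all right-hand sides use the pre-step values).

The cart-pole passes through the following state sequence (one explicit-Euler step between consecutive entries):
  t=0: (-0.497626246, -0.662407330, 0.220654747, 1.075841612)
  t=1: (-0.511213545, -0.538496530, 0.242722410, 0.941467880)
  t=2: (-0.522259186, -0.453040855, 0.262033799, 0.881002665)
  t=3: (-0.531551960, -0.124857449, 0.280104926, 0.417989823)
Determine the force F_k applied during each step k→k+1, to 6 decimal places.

step 0→1:
  ẍ = (ẋ'−ẋ)/dt = (-0.538496530−-0.662407330)/0.020512 = 6.040893
  θ̈ = (θ̇'−θ̇)/dt = (0.941467880−1.075841612)/0.020512 = -6.550981
  sinθ=0.218869, cosθ=0.975754
  F = (M+m)·ẍ + m·l·cosθ·θ̈ − m·l·sinθ·θ̇² = 5.994795 + -0.678072 − 0.026873 = 5.289851
step 1→2:
  ẍ = (ẋ'−ẋ)/dt = (-0.453040855−-0.538496530)/0.020512 = 4.166131
  θ̈ = (θ̇'−θ̇)/dt = (0.881002665−0.941467880)/0.020512 = -2.947797
  sinθ=0.240346, cosθ=0.970687
  F = (M+m)·ẍ + m·l·cosθ·θ̈ − m·l·sinθ·θ̇² = 4.134339 + -0.303533 − 0.022598 = 3.808208
step 2→3:
  ẍ = (ẋ'−ẋ)/dt = (-0.124857449−-0.453040855)/0.020512 = 15.999581
  θ̈ = (θ̇'−θ̇)/dt = (0.417989823−0.881002665)/0.020512 = -22.572779
  sinθ=0.259045, cosθ=0.965865
  F = (M+m)·ẍ + m·l·cosθ·θ̈ − m·l·sinθ·θ̇² = 15.877488 + -2.312758 − 0.021328 = 13.543402

F_0 = 5.289851 N
F_1 = 3.808208 N
F_2 = 13.543402 N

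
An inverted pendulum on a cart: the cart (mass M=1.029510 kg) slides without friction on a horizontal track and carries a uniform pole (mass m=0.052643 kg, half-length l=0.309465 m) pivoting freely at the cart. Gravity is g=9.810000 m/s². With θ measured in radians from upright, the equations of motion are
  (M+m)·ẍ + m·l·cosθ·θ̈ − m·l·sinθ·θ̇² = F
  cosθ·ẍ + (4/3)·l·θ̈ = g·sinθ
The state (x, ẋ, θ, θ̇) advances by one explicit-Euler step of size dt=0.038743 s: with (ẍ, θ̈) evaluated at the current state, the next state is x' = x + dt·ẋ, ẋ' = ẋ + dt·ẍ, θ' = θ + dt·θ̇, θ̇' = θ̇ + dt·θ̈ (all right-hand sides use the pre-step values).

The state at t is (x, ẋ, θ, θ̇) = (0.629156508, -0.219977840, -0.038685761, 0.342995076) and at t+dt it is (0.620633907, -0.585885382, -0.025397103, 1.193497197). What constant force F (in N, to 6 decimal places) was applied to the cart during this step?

F = -9.862937 N

ẍ = (ẋ'−ẋ)/dt = (-0.585885382−-0.219977840)/0.038743 = -9.444481
θ̈ = (θ̇'−θ̇)/dt = (1.193497197−0.342995076)/0.038743 = 21.952407
sinθ=-0.038676, cosθ=0.999252
F = (M+m)·ẍ + m·l·cosθ·θ̈ − m·l·sinθ·θ̇² = -10.220374 + 0.357363 − -0.000074 = -9.862937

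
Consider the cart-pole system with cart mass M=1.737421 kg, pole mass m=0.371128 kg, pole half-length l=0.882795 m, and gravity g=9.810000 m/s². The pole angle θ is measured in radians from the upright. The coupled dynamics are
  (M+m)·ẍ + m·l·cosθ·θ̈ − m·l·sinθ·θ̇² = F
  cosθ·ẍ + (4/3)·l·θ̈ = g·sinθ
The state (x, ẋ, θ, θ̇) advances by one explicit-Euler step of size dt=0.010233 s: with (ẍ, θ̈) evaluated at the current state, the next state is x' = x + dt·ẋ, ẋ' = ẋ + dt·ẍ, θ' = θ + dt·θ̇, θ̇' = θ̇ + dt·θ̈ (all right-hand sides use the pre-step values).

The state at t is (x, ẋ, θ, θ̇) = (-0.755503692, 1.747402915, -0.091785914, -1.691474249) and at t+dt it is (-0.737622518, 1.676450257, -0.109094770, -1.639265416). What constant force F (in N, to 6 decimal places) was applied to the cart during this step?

ẍ = (ẋ'−ẋ)/dt = (1.676450257−1.747402915)/0.010233 = -6.933710
θ̈ = (θ̇'−θ̇)/dt = (-1.639265416−-1.691474249)/0.010233 = 5.102006
sinθ=-0.091657, cosθ=0.995791
F = (M+m)·ẍ + m·l·cosθ·θ̈ − m·l·sinθ·θ̇² = -14.620068 + 1.664534 − -0.085917 = -12.869617

F = -12.869617 N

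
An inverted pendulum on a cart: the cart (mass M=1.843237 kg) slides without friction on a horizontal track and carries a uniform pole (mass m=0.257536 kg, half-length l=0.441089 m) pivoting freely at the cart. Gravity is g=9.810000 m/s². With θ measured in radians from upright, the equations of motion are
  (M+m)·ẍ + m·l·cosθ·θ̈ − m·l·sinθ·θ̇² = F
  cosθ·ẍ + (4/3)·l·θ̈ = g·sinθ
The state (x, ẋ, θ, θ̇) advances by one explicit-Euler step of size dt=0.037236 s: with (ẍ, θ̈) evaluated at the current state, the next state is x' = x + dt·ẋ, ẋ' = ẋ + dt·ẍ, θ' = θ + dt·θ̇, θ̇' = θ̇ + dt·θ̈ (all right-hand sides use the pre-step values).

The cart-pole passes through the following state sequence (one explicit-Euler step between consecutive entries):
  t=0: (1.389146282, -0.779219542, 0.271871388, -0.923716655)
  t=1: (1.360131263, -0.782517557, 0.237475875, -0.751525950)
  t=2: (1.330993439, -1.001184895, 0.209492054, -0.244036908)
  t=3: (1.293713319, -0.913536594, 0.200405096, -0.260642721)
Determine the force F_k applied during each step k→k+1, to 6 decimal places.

F_0 = 0.293915 N
F_1 = -10.847070 N
F_2 = 4.893965 N

step 0→1:
  ẍ = (ẋ'−ẋ)/dt = (-0.782517557−-0.779219542)/0.037236 = -0.088571
  θ̈ = (θ̇'−θ̇)/dt = (-0.751525950−-0.923716655)/0.037236 = 4.624307
  sinθ=0.268535, cosθ=0.963270
  F = (M+m)·ẍ + m·l·cosθ·θ̈ − m·l·sinθ·θ̇² = -0.186067 + 0.506010 − 0.026028 = 0.293915
step 1→2:
  ẍ = (ẋ'−ẋ)/dt = (-1.001184895−-0.782517557)/0.037236 = -5.872471
  θ̈ = (θ̇'−θ̇)/dt = (-0.244036908−-0.751525950)/0.037236 = 13.628989
  sinθ=0.235250, cosθ=0.971935
  F = (M+m)·ẍ + m·l·cosθ·θ̈ − m·l·sinθ·θ̇² = -12.336729 + 1.504752 − 0.015093 = -10.847070
step 2→3:
  ẍ = (ẋ'−ẋ)/dt = (-0.913536594−-1.001184895)/0.037236 = 2.353859
  θ̈ = (θ̇'−θ̇)/dt = (-0.260642721−-0.244036908)/0.037236 = -0.445961
  sinθ=0.207963, cosθ=0.978137
  F = (M+m)·ẍ + m·l·cosθ·θ̈ − m·l·sinθ·θ̇² = 4.944924 + -0.049552 − 0.001407 = 4.893965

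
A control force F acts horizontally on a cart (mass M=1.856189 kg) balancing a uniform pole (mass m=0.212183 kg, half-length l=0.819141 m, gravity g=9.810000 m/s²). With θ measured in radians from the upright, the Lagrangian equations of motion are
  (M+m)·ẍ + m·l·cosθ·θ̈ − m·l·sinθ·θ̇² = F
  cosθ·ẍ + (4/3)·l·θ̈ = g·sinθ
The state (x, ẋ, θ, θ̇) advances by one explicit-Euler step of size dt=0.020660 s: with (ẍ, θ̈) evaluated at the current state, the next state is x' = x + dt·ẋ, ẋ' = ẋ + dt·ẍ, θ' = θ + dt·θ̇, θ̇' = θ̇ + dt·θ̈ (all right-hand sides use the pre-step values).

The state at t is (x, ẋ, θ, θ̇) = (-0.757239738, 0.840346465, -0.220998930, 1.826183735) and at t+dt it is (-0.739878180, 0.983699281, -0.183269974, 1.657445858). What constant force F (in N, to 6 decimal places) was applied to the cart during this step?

ẍ = (ẋ'−ẋ)/dt = (0.983699281−0.840346465)/0.020660 = 6.938665
θ̈ = (θ̇'−θ̇)/dt = (1.657445858−1.826183735)/0.020660 = -8.167371
sinθ=-0.219204, cosθ=0.975679
F = (M+m)·ẍ + m·l·cosθ·θ̈ − m·l·sinθ·θ̇² = 14.351740 + -1.385028 − -0.127060 = 13.093772

F = 13.093772 N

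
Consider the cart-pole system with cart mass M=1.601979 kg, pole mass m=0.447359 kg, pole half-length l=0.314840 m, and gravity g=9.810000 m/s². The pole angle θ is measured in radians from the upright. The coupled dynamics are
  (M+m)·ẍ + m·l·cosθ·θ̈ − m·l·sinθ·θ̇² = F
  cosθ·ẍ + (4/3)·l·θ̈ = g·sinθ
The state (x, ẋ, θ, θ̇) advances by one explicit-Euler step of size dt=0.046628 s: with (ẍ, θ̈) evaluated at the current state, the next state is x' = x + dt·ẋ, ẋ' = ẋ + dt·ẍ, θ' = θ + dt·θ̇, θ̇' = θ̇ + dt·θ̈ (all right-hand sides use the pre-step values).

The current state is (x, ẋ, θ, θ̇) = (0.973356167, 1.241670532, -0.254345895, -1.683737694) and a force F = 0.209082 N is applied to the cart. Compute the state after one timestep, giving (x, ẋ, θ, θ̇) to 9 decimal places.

sinθ=-0.251612401, cosθ=0.967828084
temp = (F + m·l·θ̇²·sinθ)/(M+m) = (0.209082 + -0.100467824)/2.049338 = 0.052999640
θ̈ = (g·sinθ − cosθ·temp)/(l·(4/3 − m·cos²θ/(M+m))) = -7.089312803
ẍ = temp − m·l·θ̈·cosθ/(M+m) = 0.524557349
Euler: x'=0.973356167+0.046628·1.241670532=1.031252781, ẋ'=1.241670532+0.046628·0.524557349=1.266129592
       θ'=-0.254345895+0.046628·-1.683737694=-0.332855216, θ̇'=-1.683737694+0.046628·-7.089312803=-2.014298171

(1.031252781, 1.266129592, -0.332855216, -2.014298171)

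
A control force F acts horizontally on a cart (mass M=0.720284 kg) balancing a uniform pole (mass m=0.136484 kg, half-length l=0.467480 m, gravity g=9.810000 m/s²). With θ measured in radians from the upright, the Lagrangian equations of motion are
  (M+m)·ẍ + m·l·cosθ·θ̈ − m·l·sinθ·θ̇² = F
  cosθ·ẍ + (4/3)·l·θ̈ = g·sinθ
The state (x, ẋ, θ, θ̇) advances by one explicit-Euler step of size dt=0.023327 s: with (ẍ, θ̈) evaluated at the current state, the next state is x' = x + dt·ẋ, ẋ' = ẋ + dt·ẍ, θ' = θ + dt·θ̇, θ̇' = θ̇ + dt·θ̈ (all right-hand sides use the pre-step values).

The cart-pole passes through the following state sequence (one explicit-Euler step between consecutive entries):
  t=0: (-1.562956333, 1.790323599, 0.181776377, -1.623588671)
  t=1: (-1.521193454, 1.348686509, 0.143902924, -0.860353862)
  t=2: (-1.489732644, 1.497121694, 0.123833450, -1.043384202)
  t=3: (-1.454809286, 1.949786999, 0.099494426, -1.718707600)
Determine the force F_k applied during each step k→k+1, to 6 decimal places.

F_0 = -14.197926 N
F_1 = 4.949597 N
F_2 = 14.784196 N

step 0→1:
  ẍ = (ẋ'−ẋ)/dt = (1.348686509−1.790323599)/0.023327 = -18.932443
  θ̈ = (θ̇'−θ̇)/dt = (-0.860353862−-1.623588671)/0.023327 = 32.718944
  sinθ=0.180777, cosθ=0.983524
  F = (M+m)·ẍ + m·l·cosθ·θ̈ − m·l·sinθ·θ̇² = -16.220711 + 2.053190 − 0.030405 = -14.197926
step 1→2:
  ẍ = (ẋ'−ẋ)/dt = (1.497121694−1.348686509)/0.023327 = 6.363235
  θ̈ = (θ̇'−θ̇)/dt = (-1.043384202−-0.860353862)/0.023327 = -7.846287
  sinθ=0.143407, cosθ=0.989664
  F = (M+m)·ẍ + m·l·cosθ·θ̈ − m·l·sinθ·θ̇² = 5.451816 + -0.495446 − 0.006773 = 4.949597
step 2→3:
  ẍ = (ẋ'−ẋ)/dt = (1.949786999−1.497121694)/0.023327 = 19.405209
  θ̈ = (θ̇'−θ̇)/dt = (-1.718707600−-1.043384202)/0.023327 = -28.950289
  sinθ=0.123517, cosθ=0.992342
  F = (M+m)·ẍ + m·l·cosθ·θ̈ − m·l·sinθ·θ̇² = 16.625762 + -1.832986 − 0.008579 = 14.784196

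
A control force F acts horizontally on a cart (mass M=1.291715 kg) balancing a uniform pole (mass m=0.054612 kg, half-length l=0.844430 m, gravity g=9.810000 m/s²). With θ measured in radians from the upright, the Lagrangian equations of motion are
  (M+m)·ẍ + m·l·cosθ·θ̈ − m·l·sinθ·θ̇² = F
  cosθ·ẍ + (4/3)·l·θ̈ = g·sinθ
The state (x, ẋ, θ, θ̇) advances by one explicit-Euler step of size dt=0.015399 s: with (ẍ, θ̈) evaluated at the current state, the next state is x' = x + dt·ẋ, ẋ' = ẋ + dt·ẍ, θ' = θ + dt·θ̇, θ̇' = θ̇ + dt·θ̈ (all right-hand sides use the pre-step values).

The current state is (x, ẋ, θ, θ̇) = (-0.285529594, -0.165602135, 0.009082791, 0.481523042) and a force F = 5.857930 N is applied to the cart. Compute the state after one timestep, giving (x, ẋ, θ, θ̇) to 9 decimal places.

(-0.288079701, -0.096540131, 0.016497764, 0.421405191)

sinθ=0.009082666, cosθ=0.999958752
temp = (F + m·l·θ̇²·sinθ)/(M+m) = (5.857930 + 0.000097118)/1.346327 = 4.351117610
θ̈ = (g·sinθ − cosθ·temp)/(l·(4/3 − m·cos²θ/(M+m))) = -3.904010097
ẍ = temp − m·l·θ̈·cosθ/(M+m) = 4.484836941
Euler: x'=-0.285529594+0.015399·-0.165602135=-0.288079701, ẋ'=-0.165602135+0.015399·4.484836941=-0.096540131
       θ'=0.009082791+0.015399·0.481523042=0.016497764, θ̇'=0.481523042+0.015399·-3.904010097=0.421405191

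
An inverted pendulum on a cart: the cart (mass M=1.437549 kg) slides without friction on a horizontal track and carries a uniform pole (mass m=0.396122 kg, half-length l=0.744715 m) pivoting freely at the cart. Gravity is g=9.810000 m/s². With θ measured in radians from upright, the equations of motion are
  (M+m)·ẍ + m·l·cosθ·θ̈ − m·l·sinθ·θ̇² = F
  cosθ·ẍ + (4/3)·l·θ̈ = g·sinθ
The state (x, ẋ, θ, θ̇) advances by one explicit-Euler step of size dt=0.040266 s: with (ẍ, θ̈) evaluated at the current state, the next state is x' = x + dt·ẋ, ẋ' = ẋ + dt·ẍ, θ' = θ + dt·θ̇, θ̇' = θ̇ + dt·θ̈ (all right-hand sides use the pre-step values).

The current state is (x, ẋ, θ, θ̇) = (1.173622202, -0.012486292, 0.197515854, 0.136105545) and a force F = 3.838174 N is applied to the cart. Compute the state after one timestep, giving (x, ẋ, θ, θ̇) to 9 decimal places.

sinθ=0.196234092, cosθ=0.980557077
temp = (F + m·l·θ̇²·sinθ)/(M+m) = (3.838174 + 0.001072371)/1.833671 = 2.093748754
θ̈ = (g·sinθ − cosθ·temp)/(l·(4/3 − m·cos²θ/(M+m))) = -0.152676000
ẍ = temp − m·l·θ̈·cosθ/(M+m) = 2.117833457
Euler: x'=1.173622202+0.040266·-0.012486292=1.173119429, ẋ'=-0.012486292+0.040266·2.117833457=0.072790390
       θ'=0.197515854+0.040266·0.136105545=0.202996280, θ̇'=0.136105545+0.040266·-0.152676000=0.129957893

(1.173119429, 0.072790390, 0.202996280, 0.129957893)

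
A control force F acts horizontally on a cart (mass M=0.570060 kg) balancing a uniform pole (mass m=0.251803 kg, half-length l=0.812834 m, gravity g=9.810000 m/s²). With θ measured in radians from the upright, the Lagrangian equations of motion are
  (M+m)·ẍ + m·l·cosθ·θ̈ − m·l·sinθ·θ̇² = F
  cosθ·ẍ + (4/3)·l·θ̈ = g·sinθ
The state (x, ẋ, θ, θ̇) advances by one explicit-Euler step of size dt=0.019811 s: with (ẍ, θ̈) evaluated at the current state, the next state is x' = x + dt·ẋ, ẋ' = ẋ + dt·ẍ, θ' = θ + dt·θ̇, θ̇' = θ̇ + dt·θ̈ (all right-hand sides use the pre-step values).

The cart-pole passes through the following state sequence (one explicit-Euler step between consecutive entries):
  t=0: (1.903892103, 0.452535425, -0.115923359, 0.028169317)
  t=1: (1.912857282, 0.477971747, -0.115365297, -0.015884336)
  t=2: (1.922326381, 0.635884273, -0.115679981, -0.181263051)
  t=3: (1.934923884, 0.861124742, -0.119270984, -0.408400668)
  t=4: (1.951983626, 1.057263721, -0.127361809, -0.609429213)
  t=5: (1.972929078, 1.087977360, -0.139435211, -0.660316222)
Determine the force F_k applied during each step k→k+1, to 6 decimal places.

step 0→1:
  ẍ = (ẋ'−ẋ)/dt = (0.477971747−0.452535425)/0.019811 = 1.283949
  θ̈ = (θ̇'−θ̇)/dt = (-0.015884336−0.028169317)/0.019811 = -2.223697
  sinθ=-0.115664, cosθ=0.993288
  F = (M+m)·ẍ + m·l·cosθ·θ̈ − m·l·sinθ·θ̇² = 1.055231 + -0.452078 − -0.000019 = 0.603171
step 1→2:
  ẍ = (ẋ'−ẋ)/dt = (0.635884273−0.477971747)/0.019811 = 7.970952
  θ̈ = (θ̇'−θ̇)/dt = (-0.181263051−-0.015884336)/0.019811 = -8.347823
  sinθ=-0.115110, cosθ=0.993353
  F = (M+m)·ẍ + m·l·cosθ·θ̈ − m·l·sinθ·θ̇² = 6.551030 + -1.697225 − -0.000006 = 4.853811
step 2→3:
  ẍ = (ẋ'−ẋ)/dt = (0.861124742−0.635884273)/0.019811 = 11.369465
  θ̈ = (θ̇'−θ̇)/dt = (-0.408400668−-0.181263051)/0.019811 = -11.465227
  sinθ=-0.115422, cosθ=0.993317
  F = (M+m)·ẍ + m·l·cosθ·θ̈ − m·l·sinθ·θ̇² = 9.344143 + -2.330951 − -0.000776 = 7.013968
step 3→4:
  ẍ = (ẋ'−ẋ)/dt = (1.057263721−0.861124742)/0.019811 = 9.900509
  θ̈ = (θ̇'−θ̇)/dt = (-0.609429213−-0.408400668)/0.019811 = -10.147319
  sinθ=-0.118988, cosθ=0.992896
  F = (M+m)·ẍ + m·l·cosθ·θ̈ − m·l·sinθ·θ̇² = 8.136862 + -2.062138 − -0.004062 = 6.078786
step 4→5:
  ẍ = (ẋ'−ẋ)/dt = (1.087977360−1.057263721)/0.019811 = 1.550333
  θ̈ = (θ̇'−θ̇)/dt = (-0.660316222−-0.609429213)/0.019811 = -2.568624
  sinθ=-0.127018, cosθ=0.991900
  F = (M+m)·ẍ + m·l·cosθ·θ̈ − m·l·sinθ·θ̇² = 1.274161 + -0.521472 − -0.009655 = 0.762344

F_0 = 0.603171 N
F_1 = 4.853811 N
F_2 = 7.013968 N
F_3 = 6.078786 N
F_4 = 0.762344 N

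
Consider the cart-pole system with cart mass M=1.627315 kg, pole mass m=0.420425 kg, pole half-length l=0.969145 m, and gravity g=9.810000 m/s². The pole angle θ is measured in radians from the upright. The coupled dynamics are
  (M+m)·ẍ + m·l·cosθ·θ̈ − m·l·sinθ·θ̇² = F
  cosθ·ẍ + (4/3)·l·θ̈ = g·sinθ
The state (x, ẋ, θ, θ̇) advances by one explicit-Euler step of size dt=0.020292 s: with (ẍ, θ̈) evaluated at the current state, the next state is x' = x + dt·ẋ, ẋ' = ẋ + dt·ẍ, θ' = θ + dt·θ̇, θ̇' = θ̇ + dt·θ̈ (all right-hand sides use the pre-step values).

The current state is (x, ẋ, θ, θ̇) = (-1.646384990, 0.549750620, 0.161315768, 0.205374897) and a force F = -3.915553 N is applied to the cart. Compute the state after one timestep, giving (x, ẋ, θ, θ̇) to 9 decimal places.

(-1.635229450, 0.498416885, 0.165483235, 0.269328494)

sinθ=0.160617030, cosθ=0.987016803
temp = (F + m·l·θ̇²·sinθ)/(M+m) = (-3.915553 + 0.002760347)/2.047740 = -1.910785868
θ̈ = (g·sinθ − cosθ·temp)/(l·(4/3 − m·cos²θ/(M+m))) = 3.151665511
ẍ = temp − m·l·θ̈·cosθ/(M+m) = -2.529752367
Euler: x'=-1.646384990+0.020292·0.549750620=-1.635229450, ẋ'=0.549750620+0.020292·-2.529752367=0.498416885
       θ'=0.161315768+0.020292·0.205374897=0.165483235, θ̇'=0.205374897+0.020292·3.151665511=0.269328494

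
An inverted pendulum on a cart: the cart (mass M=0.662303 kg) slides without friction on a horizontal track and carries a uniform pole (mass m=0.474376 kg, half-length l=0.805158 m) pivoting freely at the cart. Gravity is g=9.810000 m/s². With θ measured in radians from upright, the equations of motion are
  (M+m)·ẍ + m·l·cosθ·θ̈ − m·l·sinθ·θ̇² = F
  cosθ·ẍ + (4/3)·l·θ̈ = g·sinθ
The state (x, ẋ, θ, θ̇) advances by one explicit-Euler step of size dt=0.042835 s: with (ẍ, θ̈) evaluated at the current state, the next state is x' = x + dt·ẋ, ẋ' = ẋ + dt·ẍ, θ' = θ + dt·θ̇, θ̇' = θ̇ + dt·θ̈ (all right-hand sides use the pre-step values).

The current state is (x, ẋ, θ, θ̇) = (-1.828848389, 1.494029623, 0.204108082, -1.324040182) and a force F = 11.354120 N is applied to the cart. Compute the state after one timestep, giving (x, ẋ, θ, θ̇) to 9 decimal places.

sinθ=0.202693837, cosθ=0.979242160
temp = (F + m·l·θ̇²·sinθ)/(M+m) = (11.354120 + 0.135720889)/1.136679 = 10.108254739
θ̈ = (g·sinθ − cosθ·temp)/(l·(4/3 − m·cos²θ/(M+m))) = -10.528019125
ẍ = temp − m·l·θ̈·cosθ/(M+m) = 13.572453111
Euler: x'=-1.828848389+0.042835·1.494029623=-1.764851630, ẋ'=1.494029623+0.042835·13.572453111=2.075405652
       θ'=0.204108082+0.042835·-1.324040182=0.147392821, θ̇'=-1.324040182+0.042835·-10.528019125=-1.775007881

(-1.764851630, 2.075405652, 0.147392821, -1.775007881)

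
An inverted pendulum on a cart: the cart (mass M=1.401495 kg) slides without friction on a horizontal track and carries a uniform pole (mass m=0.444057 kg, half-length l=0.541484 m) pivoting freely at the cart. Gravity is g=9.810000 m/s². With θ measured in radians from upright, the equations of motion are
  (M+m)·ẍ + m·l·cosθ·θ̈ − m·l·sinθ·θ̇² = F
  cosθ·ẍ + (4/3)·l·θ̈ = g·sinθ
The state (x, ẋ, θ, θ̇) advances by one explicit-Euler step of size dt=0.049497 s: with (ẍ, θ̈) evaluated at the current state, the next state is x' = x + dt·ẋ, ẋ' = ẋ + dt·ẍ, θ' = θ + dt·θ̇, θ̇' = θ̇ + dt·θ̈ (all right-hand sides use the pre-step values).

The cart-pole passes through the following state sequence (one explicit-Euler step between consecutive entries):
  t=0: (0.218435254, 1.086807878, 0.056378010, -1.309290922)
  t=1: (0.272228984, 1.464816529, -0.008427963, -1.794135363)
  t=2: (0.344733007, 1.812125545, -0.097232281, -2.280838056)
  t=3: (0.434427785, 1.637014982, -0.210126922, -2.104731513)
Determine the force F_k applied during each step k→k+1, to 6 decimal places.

F_0 = 11.719690 N
F_1 = 10.592083 N
F_2 = -5.556302 N

step 0→1:
  ẍ = (ẋ'−ẋ)/dt = (1.464816529−1.086807878)/0.049497 = 7.637001
  θ̈ = (θ̇'−θ̇)/dt = (-1.794135363−-1.309290922)/0.049497 = -9.795431
  sinθ=0.056348, cosθ=0.998411
  F = (M+m)·ẍ + m·l·cosθ·θ̈ − m·l·sinθ·θ̇² = 14.094483 + -2.351567 − 0.023226 = 11.719690
step 1→2:
  ẍ = (ẋ'−ẋ)/dt = (1.812125545−1.464816529)/0.049497 = 7.016769
  θ̈ = (θ̇'−θ̇)/dt = (-2.280838056−-1.794135363)/0.049497 = -9.832974
  sinθ=-0.008428, cosθ=0.999964
  F = (M+m)·ẍ + m·l·cosθ·θ̈ − m·l·sinθ·θ̇² = 12.949812 + -2.364252 − -0.006523 = 10.592083
step 2→3:
  ẍ = (ẋ'−ẋ)/dt = (1.637014982−1.812125545)/0.049497 = -3.537802
  θ̈ = (θ̇'−θ̇)/dt = (-2.104731513−-2.280838056)/0.049497 = 3.557924
  sinθ=-0.097079, cosθ=0.995277
  F = (M+m)·ẍ + m·l·cosθ·θ̈ − m·l·sinθ·θ̇² = -6.529197 + 0.851461 − -0.121434 = -5.556302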